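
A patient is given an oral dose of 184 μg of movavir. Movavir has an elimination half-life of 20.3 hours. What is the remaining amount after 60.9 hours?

Elapsed time is 3 half-lives (60.9/20.3).
Each half-life halves the amount: 184 × (1/2)^3 = 184/8 = 23 μg.

23 μg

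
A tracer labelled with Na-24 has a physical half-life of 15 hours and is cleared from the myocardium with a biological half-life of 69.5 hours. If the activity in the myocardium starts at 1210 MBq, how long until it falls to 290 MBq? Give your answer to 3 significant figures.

1/t_eff = 1/t_phys + 1/t_biol = 1/15 + 1/69.5 = 0.081055 per hour.
t_eff = 15 × 69.5 / (15 + 69.5) ≈ 12.337 hours.
n = log₂(1210/290) ≈ 2.0609; t = 2.0609 × 12.337 ≈ 25.426 hours.

25.4 hours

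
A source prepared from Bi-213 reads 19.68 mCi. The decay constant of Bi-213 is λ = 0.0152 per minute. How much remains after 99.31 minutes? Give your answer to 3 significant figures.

4.35 mCi

t½ = ln 2 / λ = 0.69315 / 0.0152 ≈ 45.602 minutes.
Number of half-lives: n = 99.31/45.602 ≈ 2.1778.
Remaining = 19.68 × (1/2)^2.1778 = 19.68 × 0.22102 ≈ 4.3496 mCi.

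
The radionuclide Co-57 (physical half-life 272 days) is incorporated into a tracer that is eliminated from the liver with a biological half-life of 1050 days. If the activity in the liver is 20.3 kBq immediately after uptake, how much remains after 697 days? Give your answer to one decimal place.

1/t_eff = 1/t_phys + 1/t_biol = 1/272 + 1/1050 = 0.0046289 per day.
t_eff = 272 × 1050 / (272 + 1050) ≈ 216.04 days.
Remaining = 20.3 × (1/2)^(697/216.04) = 20.3 × (1/2)^3.2263 ≈ 2.1691 kBq.

2.2 kBq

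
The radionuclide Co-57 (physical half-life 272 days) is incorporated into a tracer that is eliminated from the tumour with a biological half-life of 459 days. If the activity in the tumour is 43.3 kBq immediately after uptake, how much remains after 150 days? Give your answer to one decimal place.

1/t_eff = 1/t_phys + 1/t_biol = 1/272 + 1/459 = 0.0058551 per day.
t_eff = 272 × 459 / (272 + 459) ≈ 170.79 days.
Remaining = 43.3 × (1/2)^(150/170.79) = 43.3 × (1/2)^0.87827 ≈ 23.556 kBq.

23.6 kBq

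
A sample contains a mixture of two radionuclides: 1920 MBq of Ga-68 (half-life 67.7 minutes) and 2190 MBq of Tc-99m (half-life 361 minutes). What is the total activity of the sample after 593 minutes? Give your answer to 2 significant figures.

Ga-68: 1920 × (1/2)^(593/67.7) = 1920 × (1/2)^8.7592 ≈ 4.4311 MBq.
Tc-99m: 2190 × (1/2)^(593/361) = 2190 × (1/2)^1.6427 ≈ 701.38 MBq.
Total = 4.4311 + 701.38 ≈ 705.81 MBq.

710 MBq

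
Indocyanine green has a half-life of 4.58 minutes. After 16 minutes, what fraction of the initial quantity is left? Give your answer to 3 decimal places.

n = 16/4.58 ≈ 3.4934 half-lives.
Fraction remaining = (1/2)^3.4934 ≈ 0.088791.

0.089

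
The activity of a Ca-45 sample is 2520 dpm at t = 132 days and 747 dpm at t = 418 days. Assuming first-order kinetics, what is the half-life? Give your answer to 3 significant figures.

Over Δt = 418 − 132 = 286 days, the level fell by a factor of 2520/747 ≈ 3.3735.
n = log₂(3.3735) ≈ 1.7542 half-lives, so t½ = 286/1.7542 ≈ 163.03 days.

163 days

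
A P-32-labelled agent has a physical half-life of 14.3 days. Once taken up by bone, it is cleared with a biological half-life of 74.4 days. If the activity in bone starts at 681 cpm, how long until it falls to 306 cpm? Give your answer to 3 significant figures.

13.8 days

1/t_eff = 1/t_phys + 1/t_biol = 1/14.3 + 1/74.4 = 0.083371 per day.
t_eff = 14.3 × 74.4 / (14.3 + 74.4) ≈ 11.995 days.
n = log₂(681/306) ≈ 1.1541; t = 1.1541 × 11.995 ≈ 13.843 days.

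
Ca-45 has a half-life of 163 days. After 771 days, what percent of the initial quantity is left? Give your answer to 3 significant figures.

3.77%

n = 771/163 ≈ 4.7301 half-lives.
Fraction remaining = (1/2)^4.7301 ≈ 0.03768, i.e. 3.768%.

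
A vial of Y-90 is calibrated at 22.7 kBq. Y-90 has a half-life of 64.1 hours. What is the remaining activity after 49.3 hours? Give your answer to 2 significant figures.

Number of half-lives: n = 49.3/64.1 ≈ 0.76911.
Remaining = 22.7 × (1/2)^0.76911 = 22.7 × 0.58678 ≈ 13.32 kBq.

13 kBq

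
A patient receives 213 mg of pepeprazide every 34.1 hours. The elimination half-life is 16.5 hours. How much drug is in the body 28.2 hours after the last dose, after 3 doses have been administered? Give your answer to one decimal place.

The 3 doses were given 96.4, 62.3, 28.2 hours ago.
Total = 213·(1/2)^(96.4/16.5) + 213·(1/2)^(62.3/16.5) + 213·(1/2)^(28.2/16.5)
      = 3.7122 + 15.551 + 65.147 ≈ 84.41 mg.

84.4 mg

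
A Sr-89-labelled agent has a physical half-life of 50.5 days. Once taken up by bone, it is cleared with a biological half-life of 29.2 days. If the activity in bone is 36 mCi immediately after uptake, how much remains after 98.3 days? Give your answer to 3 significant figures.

1/t_eff = 1/t_phys + 1/t_biol = 1/50.5 + 1/29.2 = 0.054049 per day.
t_eff = 50.5 × 29.2 / (50.5 + 29.2) ≈ 18.502 days.
Remaining = 36 × (1/2)^(98.3/18.502) = 36 × (1/2)^5.313 ≈ 0.9056 mCi.

0.906 mCi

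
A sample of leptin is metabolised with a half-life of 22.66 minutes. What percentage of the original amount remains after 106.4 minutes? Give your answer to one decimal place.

n = 106.4/22.66 ≈ 4.6955 half-lives.
Fraction remaining = (1/2)^4.6955 ≈ 0.038593, i.e. 3.8593%.

3.9%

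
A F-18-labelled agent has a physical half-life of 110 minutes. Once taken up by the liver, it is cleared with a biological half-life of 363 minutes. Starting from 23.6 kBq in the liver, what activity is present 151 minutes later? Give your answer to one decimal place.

6.8 kBq

1/t_eff = 1/t_phys + 1/t_biol = 1/110 + 1/363 = 0.011846 per minute.
t_eff = 110 × 363 / (110 + 363) ≈ 84.419 minutes.
Remaining = 23.6 × (1/2)^(151/84.419) = 23.6 × (1/2)^1.7887 ≈ 6.8306 kBq.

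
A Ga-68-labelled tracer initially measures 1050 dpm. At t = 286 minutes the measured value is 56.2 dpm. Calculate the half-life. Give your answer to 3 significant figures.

67.7 minutes

A/A₀ = 56.2/1050 ≈ 0.053524.
n = log₂(18.683) ≈ 4.2237 half-lives elapsed in 286 minutes.
t½ = 286/4.2237 ≈ 67.714 minutes.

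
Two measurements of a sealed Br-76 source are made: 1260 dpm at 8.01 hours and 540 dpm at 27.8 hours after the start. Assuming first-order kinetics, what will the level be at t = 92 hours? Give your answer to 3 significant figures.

Over Δt = 27.8 − 8.01 = 19.79 hours, the level fell by a factor of 1260/540 ≈ 2.3333.
n = log₂(2.3333) ≈ 1.2224 half-lives, so t½ = 19.79/1.2224 ≈ 16.19 hours.
From t = 27.8 to t = 92: 540 × (1/2)^((92−27.8)/16.19) ≈ 34.566 dpm.

34.6 dpm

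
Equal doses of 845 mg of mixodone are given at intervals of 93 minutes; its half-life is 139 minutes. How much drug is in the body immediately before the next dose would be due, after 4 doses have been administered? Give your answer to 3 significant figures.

1210 mg

The 4 doses were given 372, 279, 186, 93 minutes ago.
Total = 845·(1/2)^(372/139) + 845·(1/2)^(279/139) + 845·(1/2)^(186/139) + 845·(1/2)^(93/139)
      = 132.2 + 210.2 + 334.23 + 531.43 ≈ 1208.1 mg.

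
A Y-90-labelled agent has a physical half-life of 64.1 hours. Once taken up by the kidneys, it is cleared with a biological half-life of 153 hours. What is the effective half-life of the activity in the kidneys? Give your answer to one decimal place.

1/t_eff = 1/t_phys + 1/t_biol = 1/64.1 + 1/153 = 0.022137 per hour.
t_eff = 64.1 × 153 / (64.1 + 153) ≈ 45.174 hours.

45.2 hours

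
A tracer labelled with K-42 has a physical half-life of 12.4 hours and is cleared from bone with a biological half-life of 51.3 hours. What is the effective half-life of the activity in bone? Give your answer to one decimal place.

10.0 hours

1/t_eff = 1/t_phys + 1/t_biol = 1/12.4 + 1/51.3 = 0.10014 per hour.
t_eff = 12.4 × 51.3 / (12.4 + 51.3) ≈ 9.9862 hours.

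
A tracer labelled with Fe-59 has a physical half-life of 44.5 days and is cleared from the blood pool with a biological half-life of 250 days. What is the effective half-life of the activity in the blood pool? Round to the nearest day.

38 days

1/t_eff = 1/t_phys + 1/t_biol = 1/44.5 + 1/250 = 0.026472 per day.
t_eff = 44.5 × 250 / (44.5 + 250) ≈ 37.776 days.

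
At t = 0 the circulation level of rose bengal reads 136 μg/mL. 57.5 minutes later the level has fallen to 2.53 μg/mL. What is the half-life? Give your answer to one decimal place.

A/A₀ = 2.53/136 ≈ 0.018603.
n = log₂(53.755) ≈ 5.7483 half-lives elapsed in 57.5 minutes.
t½ = 57.5/5.7483 ≈ 10.003 minutes.

10.0 minutes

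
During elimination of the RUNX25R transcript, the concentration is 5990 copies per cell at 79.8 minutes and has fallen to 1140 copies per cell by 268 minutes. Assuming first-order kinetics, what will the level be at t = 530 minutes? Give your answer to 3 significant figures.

113 copies per cell

Over Δt = 268 − 79.8 = 188.2 minutes, the level fell by a factor of 5990/1140 ≈ 5.2544.
n = log₂(5.2544) ≈ 2.3935 half-lives, so t½ = 188.2/2.3935 ≈ 78.629 minutes.
From t = 268 to t = 530: 1140 × (1/2)^((530−268)/78.629) ≈ 113.2 copies per cell.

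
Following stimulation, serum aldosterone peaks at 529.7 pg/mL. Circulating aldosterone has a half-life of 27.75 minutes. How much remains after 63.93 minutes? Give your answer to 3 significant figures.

Number of half-lives: n = 63.93/27.75 ≈ 2.3038.
Remaining = 529.7 × (1/2)^2.3038 = 529.7 × 0.20253 ≈ 107.28 pg/mL.

107 pg/mL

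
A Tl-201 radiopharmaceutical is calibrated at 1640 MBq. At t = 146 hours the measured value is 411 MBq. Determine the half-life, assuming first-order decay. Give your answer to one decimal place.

A/A₀ = 411/1640 ≈ 0.25061.
n = log₂(3.9903) ≈ 1.9965 half-lives elapsed in 146 hours.
t½ = 146/1.9965 ≈ 73.129 hours.

73.1 hours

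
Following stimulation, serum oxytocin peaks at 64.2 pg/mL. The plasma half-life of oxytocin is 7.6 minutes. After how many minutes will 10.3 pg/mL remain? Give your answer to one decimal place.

Fraction remaining = 10.3/64.2 ≈ 0.16044.
n = log₂(64.2/10.3) = ln(6.233)/ln 2 ≈ 2.6399 half-lives.
t = n × t½ = 2.6399 × 7.6 ≈ 20.063 minutes.

20.1 minutes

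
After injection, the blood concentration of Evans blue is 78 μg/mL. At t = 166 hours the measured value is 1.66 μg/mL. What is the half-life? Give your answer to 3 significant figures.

A/A₀ = 1.66/78 ≈ 0.021282.
n = log₂(46.988) ≈ 5.5542 half-lives elapsed in 166 hours.
t½ = 166/5.5542 ≈ 29.887 hours.

29.9 hours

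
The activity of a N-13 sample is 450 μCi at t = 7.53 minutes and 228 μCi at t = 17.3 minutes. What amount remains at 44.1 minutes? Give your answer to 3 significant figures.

Over Δt = 17.3 − 7.53 = 9.77 minutes, the level fell by a factor of 450/228 ≈ 1.9737.
n = log₂(1.9737) ≈ 0.98089 half-lives, so t½ = 9.77/0.98089 ≈ 9.9603 minutes.
From t = 17.3 to t = 44.1: 228 × (1/2)^((44.1−17.3)/9.9603) ≈ 35.315 μCi.

35.3 μCi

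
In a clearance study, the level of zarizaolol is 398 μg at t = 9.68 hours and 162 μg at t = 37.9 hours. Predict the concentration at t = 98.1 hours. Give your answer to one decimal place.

23.8 μg

Over Δt = 37.9 − 9.68 = 28.22 hours, the level fell by a factor of 398/162 ≈ 2.4568.
n = log₂(2.4568) ≈ 1.2968 half-lives, so t½ = 28.22/1.2968 ≈ 21.762 hours.
From t = 37.9 to t = 98.1: 162 × (1/2)^((98.1−37.9)/21.762) ≈ 23.81 μg.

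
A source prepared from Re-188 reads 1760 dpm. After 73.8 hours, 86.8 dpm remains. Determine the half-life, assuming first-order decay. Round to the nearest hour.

A/A₀ = 86.8/1760 ≈ 0.049318.
n = log₂(20.276) ≈ 4.3417 half-lives elapsed in 73.8 hours.
t½ = 73.8/4.3417 ≈ 16.998 hours.

17 hours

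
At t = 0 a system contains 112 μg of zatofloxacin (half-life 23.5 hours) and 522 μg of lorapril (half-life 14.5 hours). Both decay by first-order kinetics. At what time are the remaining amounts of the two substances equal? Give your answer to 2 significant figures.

Set 112·(1/2)^(t/23.5) = 522·(1/2)^(t/14.5).
Taking log₂: log₂(112/522) = t·(1/23.5 − 1/14.5).
log₂(0.21456) = -2.2206; 1/23.5 − 1/14.5 = -0.026412.
t = -2.2206 / -0.026412 ≈ 84.073 hours.

84 hours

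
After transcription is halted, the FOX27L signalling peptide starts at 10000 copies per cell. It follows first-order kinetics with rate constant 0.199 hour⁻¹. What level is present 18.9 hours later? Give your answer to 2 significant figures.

230 copies per cell

t½ = ln 2 / k = 0.69315 / 0.199 ≈ 3.4832 hours.
Number of half-lives: n = 18.9/3.4832 ≈ 5.4261.
Remaining = 10000 × (1/2)^5.4261 = 10000 × 0.023258 ≈ 232.58 copies per cell.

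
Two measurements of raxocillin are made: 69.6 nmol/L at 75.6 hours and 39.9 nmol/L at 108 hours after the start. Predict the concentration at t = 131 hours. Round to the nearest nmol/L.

Over Δt = 108 − 75.6 = 32.4 hours, the level fell by a factor of 69.6/39.9 ≈ 1.7444.
n = log₂(1.7444) ≈ 0.8027 half-lives, so t½ = 32.4/0.8027 ≈ 40.364 hours.
From t = 108 to t = 131: 39.9 × (1/2)^((131−108)/40.364) ≈ 26.881 nmol/L.

27 nmol/L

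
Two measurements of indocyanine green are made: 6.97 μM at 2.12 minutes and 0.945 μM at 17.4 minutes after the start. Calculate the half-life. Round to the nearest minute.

5 minutes

Over Δt = 17.4 − 2.12 = 15.28 minutes, the level fell by a factor of 6.97/0.945 ≈ 7.3757.
n = log₂(7.3757) ≈ 2.8828 half-lives, so t½ = 15.28/2.8828 ≈ 5.3005 minutes.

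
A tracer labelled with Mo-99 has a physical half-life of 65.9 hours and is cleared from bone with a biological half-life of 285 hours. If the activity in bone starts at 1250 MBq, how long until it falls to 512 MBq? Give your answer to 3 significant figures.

1/t_eff = 1/t_phys + 1/t_biol = 1/65.9 + 1/285 = 0.018683 per hour.
t_eff = 65.9 × 285 / (65.9 + 285) ≈ 53.524 hours.
n = log₂(1250/512) ≈ 1.2877; t = 1.2877 × 53.524 ≈ 68.923 hours.

68.9 hours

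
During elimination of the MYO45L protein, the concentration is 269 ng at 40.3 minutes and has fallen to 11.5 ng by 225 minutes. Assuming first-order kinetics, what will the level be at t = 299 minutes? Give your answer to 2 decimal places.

3.25 ng

Over Δt = 225 − 40.3 = 184.7 minutes, the level fell by a factor of 269/11.5 ≈ 23.391.
n = log₂(23.391) ≈ 4.5479 half-lives, so t½ = 184.7/4.5479 ≈ 40.612 minutes.
From t = 225 to t = 299: 11.5 × (1/2)^((299−225)/40.612) ≈ 3.2523 ng.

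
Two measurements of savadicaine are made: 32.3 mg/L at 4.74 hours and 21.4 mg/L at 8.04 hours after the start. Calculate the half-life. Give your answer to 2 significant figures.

5.6 hours

Over Δt = 8.04 − 4.74 = 3.3 hours, the level fell by a factor of 32.3/21.4 ≈ 1.5093.
n = log₂(1.5093) ≈ 0.59392 half-lives, so t½ = 3.3/0.59392 ≈ 5.5563 hours.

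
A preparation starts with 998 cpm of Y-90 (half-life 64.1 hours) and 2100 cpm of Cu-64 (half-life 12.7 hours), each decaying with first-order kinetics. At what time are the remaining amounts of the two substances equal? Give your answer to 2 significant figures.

17 hours

Set 998·(1/2)^(t/64.1) = 2100·(1/2)^(t/12.7).
Taking log₂: log₂(998/2100) = t·(1/64.1 − 1/12.7).
log₂(0.47524) = -1.0733; 1/64.1 − 1/12.7 = -0.06314.
t = -1.0733 / -0.06314 ≈ 16.999 hours.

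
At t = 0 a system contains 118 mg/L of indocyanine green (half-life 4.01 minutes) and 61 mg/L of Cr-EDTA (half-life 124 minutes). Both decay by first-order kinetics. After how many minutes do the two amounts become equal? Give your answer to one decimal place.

3.9 minutes

Set 118·(1/2)^(t/4.01) = 61·(1/2)^(t/124).
Taking log₂: log₂(118/61) = t·(1/4.01 − 1/124).
log₂(1.9344) = 0.95191; 1/4.01 − 1/124 = 0.24131.
t = 0.95191 / 0.24131 ≈ 3.9447 minutes.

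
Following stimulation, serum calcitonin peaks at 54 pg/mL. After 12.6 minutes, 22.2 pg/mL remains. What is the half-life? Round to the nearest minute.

A/A₀ = 22.2/54 ≈ 0.41111.
n = log₂(2.4324) ≈ 1.2824 half-lives elapsed in 12.6 minutes.
t½ = 12.6/1.2824 ≈ 9.8253 minutes.

10 minutes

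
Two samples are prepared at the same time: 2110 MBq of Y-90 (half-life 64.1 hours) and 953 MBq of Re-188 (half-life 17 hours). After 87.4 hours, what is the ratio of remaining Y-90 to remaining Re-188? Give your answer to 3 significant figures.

Y-90: 2110 × (1/2)^(87.4/64.1) = 2110 × (1/2)^1.3635 ≈ 820.03 MBq.
Re-188: 953 × (1/2)^(87.4/17) = 953 × (1/2)^5.1412 ≈ 27.005 MBq.
Ratio ≈ 820.03 / 27.005 ≈ 30.366.

30.4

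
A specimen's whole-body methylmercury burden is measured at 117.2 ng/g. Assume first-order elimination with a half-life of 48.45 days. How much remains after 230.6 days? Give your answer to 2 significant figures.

4.3 ng/g

Number of half-lives: n = 230.6/48.45 ≈ 4.7595.
Remaining = 117.2 × (1/2)^4.7595 = 117.2 × 0.036918 ≈ 4.3267 ng/g.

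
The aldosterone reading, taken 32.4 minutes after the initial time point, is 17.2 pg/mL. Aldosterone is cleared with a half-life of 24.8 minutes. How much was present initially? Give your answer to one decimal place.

42.5 pg/mL

Number of half-lives elapsed: n = 32.4/24.8 ≈ 1.3065.
A₀ = A × 2^n = 17.2 × 2^1.3065 = 17.2 × 2.4733 ≈ 42.541 pg/mL.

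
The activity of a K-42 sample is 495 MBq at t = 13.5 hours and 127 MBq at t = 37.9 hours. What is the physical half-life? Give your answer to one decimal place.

12.4 hours

Over Δt = 37.9 − 13.5 = 24.4 hours, the level fell by a factor of 495/127 ≈ 3.8976.
n = log₂(3.8976) ≈ 1.9626 half-lives, so t½ = 24.4/1.9626 ≈ 12.432 hours.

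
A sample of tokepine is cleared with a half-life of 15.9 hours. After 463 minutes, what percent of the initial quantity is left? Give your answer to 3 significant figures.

71.4%

463 minutes = 7.71667 hours.
n = 7.71667/15.9 ≈ 0.48532 half-lives.
Fraction remaining = (1/2)^0.48532 ≈ 0.71434, i.e. 71.434%.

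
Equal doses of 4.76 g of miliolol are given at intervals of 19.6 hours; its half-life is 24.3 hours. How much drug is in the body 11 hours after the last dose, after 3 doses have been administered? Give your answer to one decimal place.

The 3 doses were given 50.2, 30.6, 11 hours ago.
Total = 4.76·(1/2)^(50.2/24.3) + 4.76·(1/2)^(30.6/24.3) + 4.76·(1/2)^(11/24.3)
      = 1.1369 + 1.9885 + 3.4781 ≈ 6.6035 g.

6.6 g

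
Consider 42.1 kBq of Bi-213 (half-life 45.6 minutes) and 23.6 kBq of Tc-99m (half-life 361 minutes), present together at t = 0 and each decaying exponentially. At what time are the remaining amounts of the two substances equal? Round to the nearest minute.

Set 42.1·(1/2)^(t/45.6) = 23.6·(1/2)^(t/361).
Taking log₂: log₂(42.1/23.6) = t·(1/45.6 − 1/361).
log₂(1.7839) = 0.83503; 1/45.6 − 1/361 = 0.01916.
t = 0.83503 / 0.01916 ≈ 43.583 minutes.

44 minutes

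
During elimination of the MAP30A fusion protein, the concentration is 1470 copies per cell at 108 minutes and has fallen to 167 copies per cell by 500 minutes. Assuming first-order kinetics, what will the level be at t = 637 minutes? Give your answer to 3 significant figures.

78.1 copies per cell

Over Δt = 500 − 108 = 392 minutes, the level fell by a factor of 1470/167 ≈ 8.8024.
n = log₂(8.8024) ≈ 3.1379 half-lives, so t½ = 392/3.1379 ≈ 124.92 minutes.
From t = 500 to t = 637: 167 × (1/2)^((637−500)/124.92) ≈ 78.089 copies per cell.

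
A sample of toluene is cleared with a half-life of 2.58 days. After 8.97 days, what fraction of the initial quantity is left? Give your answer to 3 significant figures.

0.0898

n = 8.97/2.58 ≈ 3.4767 half-lives.
Fraction remaining = (1/2)^3.4767 ≈ 0.089825.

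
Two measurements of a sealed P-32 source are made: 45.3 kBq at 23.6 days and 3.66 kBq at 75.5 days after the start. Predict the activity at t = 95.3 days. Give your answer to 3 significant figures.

1.40 kBq

Over Δt = 75.5 − 23.6 = 51.9 days, the level fell by a factor of 45.3/3.66 ≈ 12.377.
n = log₂(12.377) ≈ 3.6296 half-lives, so t½ = 51.9/3.6296 ≈ 14.299 days.
From t = 75.5 to t = 95.3: 3.66 × (1/2)^((95.3−75.5)/14.299) ≈ 1.4017 kBq.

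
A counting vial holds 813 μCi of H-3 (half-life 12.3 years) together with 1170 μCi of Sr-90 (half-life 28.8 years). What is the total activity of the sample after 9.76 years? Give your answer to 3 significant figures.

1390 μCi

H-3: 813 × (1/2)^(9.76/12.3) = 813 × (1/2)^0.7935 ≈ 469.06 μCi.
Sr-90: 1170 × (1/2)^(9.76/28.8) = 1170 × (1/2)^0.33889 ≈ 925.06 μCi.
Total = 469.06 + 925.06 ≈ 1394.1 μCi.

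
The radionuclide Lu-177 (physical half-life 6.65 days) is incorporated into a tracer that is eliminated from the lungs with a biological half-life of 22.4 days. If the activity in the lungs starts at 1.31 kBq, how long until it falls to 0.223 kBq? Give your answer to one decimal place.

13.1 days

1/t_eff = 1/t_phys + 1/t_biol = 1/6.65 + 1/22.4 = 0.19502 per day.
t_eff = 6.65 × 22.4 / (6.65 + 22.4) ≈ 5.1277 days.
n = log₂(1.31/0.223) ≈ 2.5545; t = 2.5545 × 5.1277 ≈ 13.098 days.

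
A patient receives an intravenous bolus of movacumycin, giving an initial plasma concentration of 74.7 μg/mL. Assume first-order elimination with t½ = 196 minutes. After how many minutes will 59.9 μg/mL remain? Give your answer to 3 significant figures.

62.4 minutes

Fraction remaining = 59.9/74.7 ≈ 0.80187.
n = log₂(74.7/59.9) = ln(1.2471)/ln 2 ≈ 0.31855 half-lives.
t = n × t½ = 0.31855 × 196 ≈ 62.436 minutes.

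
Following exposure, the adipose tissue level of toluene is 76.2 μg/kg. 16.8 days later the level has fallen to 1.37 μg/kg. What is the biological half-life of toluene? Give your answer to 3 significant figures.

A/A₀ = 1.37/76.2 ≈ 0.017979.
n = log₂(55.62) ≈ 5.7975 half-lives elapsed in 16.8 days.
t½ = 16.8/5.7975 ≈ 2.8978 days.

2.90 days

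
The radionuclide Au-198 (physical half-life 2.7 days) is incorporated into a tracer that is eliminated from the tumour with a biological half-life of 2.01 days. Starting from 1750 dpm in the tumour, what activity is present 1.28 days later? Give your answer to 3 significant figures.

810 dpm

1/t_eff = 1/t_phys + 1/t_biol = 1/2.7 + 1/2.01 = 0.86788 per day.
t_eff = 2.7 × 2.01 / (2.7 + 2.01) ≈ 1.1522 days.
Remaining = 1750 × (1/2)^(1.28/1.1522) = 1750 × (1/2)^1.1109 ≈ 810.26 dpm.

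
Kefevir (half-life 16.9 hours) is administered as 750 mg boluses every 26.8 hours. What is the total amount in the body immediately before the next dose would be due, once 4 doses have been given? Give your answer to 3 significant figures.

370 mg

The 4 doses were given 107.2, 80.4, 53.6, 26.8 hours ago.
Total = 750·(1/2)^(107.2/16.9) + 750·(1/2)^(80.4/16.9) + 750·(1/2)^(53.6/16.9) + 750·(1/2)^(26.8/16.9)
      = 9.2378 + 27.73 + 83.237 + 249.86 ≈ 370.06 mg.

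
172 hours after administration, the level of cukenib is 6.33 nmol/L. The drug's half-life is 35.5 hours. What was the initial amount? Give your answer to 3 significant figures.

Number of half-lives elapsed: n = 172/35.5 ≈ 4.8451.
A₀ = A × 2^n = 6.33 × 2^4.8451 = 6.33 × 28.742 ≈ 181.93 nmol/L.

182 nmol/L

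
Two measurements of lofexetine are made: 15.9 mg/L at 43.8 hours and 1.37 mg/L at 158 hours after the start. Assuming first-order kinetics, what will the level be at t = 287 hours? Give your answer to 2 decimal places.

Over Δt = 158 − 43.8 = 114.2 hours, the level fell by a factor of 15.9/1.37 ≈ 11.606.
n = log₂(11.606) ≈ 3.5368 half-lives, so t½ = 114.2/3.5368 ≈ 32.289 hours.
From t = 158 to t = 287: 1.37 × (1/2)^((287−158)/32.289) ≈ 0.085914 mg/L.

0.09 mg/L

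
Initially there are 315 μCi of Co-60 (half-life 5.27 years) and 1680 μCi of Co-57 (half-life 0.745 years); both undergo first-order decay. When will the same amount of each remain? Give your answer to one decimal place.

Set 315·(1/2)^(t/5.27) = 1680·(1/2)^(t/0.745).
Taking log₂: log₂(315/1680) = t·(1/5.27 − 1/0.745).
log₂(0.1875) = -2.415; 1/5.27 − 1/0.745 = -1.1525.
t = -2.415 / -1.1525 ≈ 2.0954 years.

2.1 years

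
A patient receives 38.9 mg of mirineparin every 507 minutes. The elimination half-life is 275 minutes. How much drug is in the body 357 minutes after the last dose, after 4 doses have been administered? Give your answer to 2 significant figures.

22 mg

The 4 doses were given 1878, 1371, 864, 357 minutes ago.
Total = 38.9·(1/2)^(1878/275) + 38.9·(1/2)^(1371/275) + 38.9·(1/2)^(864/275) + 38.9·(1/2)^(357/275)
      = 0.34213 + 1.2279 + 4.4073 + 15.818 ≈ 21.796 mg.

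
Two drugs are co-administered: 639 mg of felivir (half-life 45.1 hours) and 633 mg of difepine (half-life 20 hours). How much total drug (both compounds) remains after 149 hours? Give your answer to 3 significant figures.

felivir: 639 × (1/2)^(149/45.1) = 639 × (1/2)^3.3038 ≈ 64.709 mg.
difepine: 633 × (1/2)^(149/20) = 633 × (1/2)^7.45 ≈ 3.6202 mg.
Total = 64.709 + 3.6202 ≈ 68.33 mg.

68.3 mg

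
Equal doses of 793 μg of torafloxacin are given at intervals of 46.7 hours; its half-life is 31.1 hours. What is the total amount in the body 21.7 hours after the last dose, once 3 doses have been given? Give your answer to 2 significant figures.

720 μg

The 3 doses were given 115.1, 68.4, 21.7 hours ago.
Total = 793·(1/2)^(115.1/31.1) + 793·(1/2)^(68.4/31.1) + 793·(1/2)^(21.7/31.1)
      = 60.978 + 172.66 + 488.91 ≈ 722.55 μg.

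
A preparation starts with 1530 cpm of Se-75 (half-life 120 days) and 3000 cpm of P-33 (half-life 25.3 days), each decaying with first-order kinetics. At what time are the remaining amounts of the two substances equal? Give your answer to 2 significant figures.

31 days

Set 1530·(1/2)^(t/120) = 3000·(1/2)^(t/25.3).
Taking log₂: log₂(1530/3000) = t·(1/120 − 1/25.3).
log₂(0.51) = -0.97143; 1/120 − 1/25.3 = -0.031192.
t = -0.97143 / -0.031192 ≈ 31.143 days.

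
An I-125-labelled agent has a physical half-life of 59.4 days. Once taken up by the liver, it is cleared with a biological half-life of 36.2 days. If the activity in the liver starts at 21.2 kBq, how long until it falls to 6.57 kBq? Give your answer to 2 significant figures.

1/t_eff = 1/t_phys + 1/t_biol = 1/59.4 + 1/36.2 = 0.044459 per day.
t_eff = 59.4 × 36.2 / (59.4 + 36.2) ≈ 22.492 days.
n = log₂(21.2/6.57) ≈ 1.6901; t = 1.6901 × 22.492 ≈ 38.014 days.

38 days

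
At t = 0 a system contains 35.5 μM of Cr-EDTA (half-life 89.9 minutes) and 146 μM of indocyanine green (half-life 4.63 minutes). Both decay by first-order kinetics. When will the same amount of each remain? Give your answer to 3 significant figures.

Set 35.5·(1/2)^(t/89.9) = 146·(1/2)^(t/4.63).
Taking log₂: log₂(35.5/146) = t·(1/89.9 − 1/4.63).
log₂(0.24315) = -2.0401; 1/89.9 − 1/4.63 = -0.20486.
t = -2.0401 / -0.20486 ≈ 9.9584 minutes.

9.96 minutes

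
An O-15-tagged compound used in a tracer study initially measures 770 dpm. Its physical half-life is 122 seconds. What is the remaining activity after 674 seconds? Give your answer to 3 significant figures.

16.7 dpm

Number of half-lives: n = 674/122 ≈ 5.5246.
Remaining = 770 × (1/2)^5.5246 = 770 × 0.021724 ≈ 16.727 dpm.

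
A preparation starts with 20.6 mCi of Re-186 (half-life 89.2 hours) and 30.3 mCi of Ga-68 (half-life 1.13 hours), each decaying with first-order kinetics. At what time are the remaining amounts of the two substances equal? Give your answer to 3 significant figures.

0.637 hours

Set 20.6·(1/2)^(t/89.2) = 30.3·(1/2)^(t/1.13).
Taking log₂: log₂(20.6/30.3) = t·(1/89.2 − 1/1.13).
log₂(0.67987) = -0.55667; 1/89.2 − 1/1.13 = -0.87374.
t = -0.55667 / -0.87374 ≈ 0.63711 hours.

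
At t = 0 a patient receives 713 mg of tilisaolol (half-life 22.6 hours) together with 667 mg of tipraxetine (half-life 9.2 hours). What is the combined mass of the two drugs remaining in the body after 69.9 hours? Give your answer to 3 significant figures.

87.0 mg

tilisaolol: 713 × (1/2)^(69.9/22.6) = 713 × (1/2)^3.0929 ≈ 83.566 mg.
tipraxetine: 667 × (1/2)^(69.9/9.2) = 667 × (1/2)^7.5978 ≈ 3.4431 mg.
Total = 83.566 + 3.4431 ≈ 87.009 mg.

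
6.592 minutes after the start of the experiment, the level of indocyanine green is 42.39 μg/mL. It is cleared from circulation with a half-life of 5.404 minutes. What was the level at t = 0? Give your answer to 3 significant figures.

Number of half-lives elapsed: n = 6.592/5.404 ≈ 1.2198.
A₀ = A × 2^n = 42.39 × 2^1.2198 = 42.39 × 2.3292 ≈ 98.735 μg/mL.

98.7 μg/mL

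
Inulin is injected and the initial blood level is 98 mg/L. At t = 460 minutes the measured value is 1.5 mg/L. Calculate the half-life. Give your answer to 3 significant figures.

76.3 minutes

A/A₀ = 1.5/98 ≈ 0.015306.
n = log₂(65.333) ≈ 6.0297 half-lives elapsed in 460 minutes.
t½ = 460/6.0297 ≈ 76.288 minutes.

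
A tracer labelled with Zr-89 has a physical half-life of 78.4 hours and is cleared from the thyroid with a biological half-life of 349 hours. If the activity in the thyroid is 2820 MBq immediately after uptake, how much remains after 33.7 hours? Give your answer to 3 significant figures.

1/t_eff = 1/t_phys + 1/t_biol = 1/78.4 + 1/349 = 0.01562 per hour.
t_eff = 78.4 × 349 / (78.4 + 349) ≈ 64.019 hours.
Remaining = 2820 × (1/2)^(33.7/64.019) = 2820 × (1/2)^0.52641 ≈ 1957.9 MBq.

1960 MBq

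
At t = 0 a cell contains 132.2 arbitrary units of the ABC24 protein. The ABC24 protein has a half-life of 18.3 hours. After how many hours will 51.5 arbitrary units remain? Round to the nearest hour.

25 hours

Fraction remaining = 51.5/132.2 ≈ 0.38956.
n = log₂(132.2/51.5) = ln(2.567)/ln 2 ≈ 1.3601 half-lives.
t = n × t½ = 1.3601 × 18.3 ≈ 24.889 hours.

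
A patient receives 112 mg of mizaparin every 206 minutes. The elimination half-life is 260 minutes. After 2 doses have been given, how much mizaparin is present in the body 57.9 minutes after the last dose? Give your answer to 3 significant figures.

The 2 doses were given 263.9, 57.9 minutes ago.
Total = 112·(1/2)^(263.9/260) + 112·(1/2)^(57.9/260)
      = 55.421 + 95.98 ≈ 151.4 mg.

151 mg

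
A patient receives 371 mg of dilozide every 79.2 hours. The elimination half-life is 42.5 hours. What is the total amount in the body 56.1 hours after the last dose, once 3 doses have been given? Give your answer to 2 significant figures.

200 mg

The 3 doses were given 214.5, 135.3, 56.1 hours ago.
Total = 371·(1/2)^(214.5/42.5) + 371·(1/2)^(135.3/42.5) + 371·(1/2)^(56.1/42.5)
      = 11.222 + 40.835 + 148.6 ≈ 200.66 mg.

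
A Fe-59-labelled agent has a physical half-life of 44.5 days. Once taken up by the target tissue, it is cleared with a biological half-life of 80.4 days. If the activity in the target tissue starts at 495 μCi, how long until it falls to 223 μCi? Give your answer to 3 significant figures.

1/t_eff = 1/t_phys + 1/t_biol = 1/44.5 + 1/80.4 = 0.03491 per day.
t_eff = 44.5 × 80.4 / (44.5 + 80.4) ≈ 28.645 days.
n = log₂(495/223) ≈ 1.1504; t = 1.1504 × 28.645 ≈ 32.953 days.

33.0 days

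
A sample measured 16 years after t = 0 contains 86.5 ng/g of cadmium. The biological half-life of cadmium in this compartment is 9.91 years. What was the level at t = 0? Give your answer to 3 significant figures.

Number of half-lives elapsed: n = 16/9.91 ≈ 1.6145.
A₀ = A × 2^n = 86.5 × 2^1.6145 = 86.5 × 3.0621 ≈ 264.87 ng/g.

265 ng/g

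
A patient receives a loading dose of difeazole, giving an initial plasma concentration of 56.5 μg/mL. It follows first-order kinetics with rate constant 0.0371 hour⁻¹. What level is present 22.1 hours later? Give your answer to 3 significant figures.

t½ = ln 2 / λ = 0.69315 / 0.0371 ≈ 18.683 hours.
Number of half-lives: n = 22.1/18.683 ≈ 1.1829.
Remaining = 56.5 × (1/2)^1.1829 = 56.5 × 0.44047 ≈ 24.887 μg/mL.

24.9 μg/mL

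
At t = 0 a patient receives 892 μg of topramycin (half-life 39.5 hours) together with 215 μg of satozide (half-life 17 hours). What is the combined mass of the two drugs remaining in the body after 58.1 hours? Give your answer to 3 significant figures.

topramycin: 892 × (1/2)^(58.1/39.5) = 892 × (1/2)^1.4709 ≈ 321.8 μg.
satozide: 215 × (1/2)^(58.1/17) = 215 × (1/2)^3.4176 ≈ 20.12 μg.
Total = 321.8 + 20.12 ≈ 341.92 μg.

342 μg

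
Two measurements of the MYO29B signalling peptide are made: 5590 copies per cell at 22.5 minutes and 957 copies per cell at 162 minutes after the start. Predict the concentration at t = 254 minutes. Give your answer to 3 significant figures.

299 copies per cell

Over Δt = 162 − 22.5 = 139.5 minutes, the level fell by a factor of 5590/957 ≈ 5.8412.
n = log₂(5.8412) ≈ 2.5463 half-lives, so t½ = 139.5/2.5463 ≈ 54.786 minutes.
From t = 162 to t = 254: 957 × (1/2)^((254−162)/54.786) ≈ 298.82 copies per cell.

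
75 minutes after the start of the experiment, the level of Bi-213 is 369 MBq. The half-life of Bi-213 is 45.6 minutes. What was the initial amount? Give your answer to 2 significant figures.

1200 MBq

Number of half-lives elapsed: n = 75/45.6 ≈ 1.6447.
A₀ = A × 2^n = 369 × 2^1.6447 = 369 × 3.1269 ≈ 1153.8 MBq.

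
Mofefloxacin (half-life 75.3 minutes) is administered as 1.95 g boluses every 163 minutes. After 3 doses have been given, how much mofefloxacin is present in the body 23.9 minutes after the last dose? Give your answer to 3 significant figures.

1.99 g

The 3 doses were given 349.9, 186.9, 23.9 minutes ago.
Total = 1.95·(1/2)^(349.9/75.3) + 1.95·(1/2)^(186.9/75.3) + 1.95·(1/2)^(23.9/75.3)
      = 0.077844 + 0.34903 + 1.5649 ≈ 1.9918 g.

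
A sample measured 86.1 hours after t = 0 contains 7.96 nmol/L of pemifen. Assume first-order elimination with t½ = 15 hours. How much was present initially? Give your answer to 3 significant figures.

Number of half-lives elapsed: n = 86.1/15 ≈ 5.74.
A₀ = A × 2^n = 7.96 × 2^5.74 = 7.96 × 53.446 ≈ 425.43 nmol/L.

425 nmol/L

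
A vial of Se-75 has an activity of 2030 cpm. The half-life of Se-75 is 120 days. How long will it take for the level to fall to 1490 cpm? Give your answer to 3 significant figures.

Fraction remaining = 1490/2030 ≈ 0.73399.
n = log₂(2030/1490) = ln(1.3624)/ln 2 ≈ 0.44617 half-lives.
t = n × t½ = 0.44617 × 120 ≈ 53.54 days.

53.5 days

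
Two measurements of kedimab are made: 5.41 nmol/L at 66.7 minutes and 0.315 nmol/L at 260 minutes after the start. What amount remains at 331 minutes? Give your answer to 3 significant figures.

Over Δt = 260 − 66.7 = 193.3 minutes, the level fell by a factor of 5.41/0.315 ≈ 17.175.
n = log₂(17.175) ≈ 4.1022 half-lives, so t½ = 193.3/4.1022 ≈ 47.121 minutes.
From t = 260 to t = 331: 0.315 × (1/2)^((331−260)/47.121) ≈ 0.11085 nmol/L.

0.111 nmol/L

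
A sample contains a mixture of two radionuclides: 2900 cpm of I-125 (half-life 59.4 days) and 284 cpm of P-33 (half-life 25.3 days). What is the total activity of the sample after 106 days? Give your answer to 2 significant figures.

I-125: 2900 × (1/2)^(106/59.4) = 2900 × (1/2)^1.7845 ≈ 841.8 cpm.
P-33: 284 × (1/2)^(106/25.3) = 284 × (1/2)^4.1897 ≈ 15.563 cpm.
Total = 841.8 + 15.563 ≈ 857.36 cpm.

860 cpm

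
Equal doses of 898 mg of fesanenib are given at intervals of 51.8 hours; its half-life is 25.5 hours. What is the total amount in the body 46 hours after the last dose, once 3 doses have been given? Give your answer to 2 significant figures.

340 mg

The 3 doses were given 149.6, 97.8, 46 hours ago.
Total = 898·(1/2)^(149.6/25.5) + 898·(1/2)^(97.8/25.5) + 898·(1/2)^(46/25.5)
      = 15.39 + 62.913 + 257.18 ≈ 335.49 mg.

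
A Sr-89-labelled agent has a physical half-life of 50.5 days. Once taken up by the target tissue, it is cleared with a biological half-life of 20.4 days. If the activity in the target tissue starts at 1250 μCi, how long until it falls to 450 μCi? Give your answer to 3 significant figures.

21.4 days

1/t_eff = 1/t_phys + 1/t_biol = 1/50.5 + 1/20.4 = 0.068822 per day.
t_eff = 50.5 × 20.4 / (50.5 + 20.4) ≈ 14.53 days.
n = log₂(1250/450) ≈ 1.4739; t = 1.4739 × 14.53 ≈ 21.417 days.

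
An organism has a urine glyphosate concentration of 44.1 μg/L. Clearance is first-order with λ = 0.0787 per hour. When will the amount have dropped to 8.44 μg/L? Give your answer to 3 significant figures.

t½ = ln 2 / λ = 0.69315 / 0.0787 ≈ 8.8075 hours.
Fraction remaining = 8.44/44.1 ≈ 0.19138.
n = log₂(44.1/8.44) = ln(5.2251)/ln 2 ≈ 2.3855 half-lives.
t = n × t½ = 2.3855 × 8.8075 ≈ 21.01 hours.

21.0 hours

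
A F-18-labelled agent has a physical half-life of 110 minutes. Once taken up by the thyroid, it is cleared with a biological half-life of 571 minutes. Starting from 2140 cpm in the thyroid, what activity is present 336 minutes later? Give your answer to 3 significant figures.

171 cpm

1/t_eff = 1/t_phys + 1/t_biol = 1/110 + 1/571 = 0.010842 per minute.
t_eff = 110 × 571 / (110 + 571) ≈ 92.232 minutes.
Remaining = 2140 × (1/2)^(336/92.232) = 2140 × (1/2)^3.643 ≈ 171.3 cpm.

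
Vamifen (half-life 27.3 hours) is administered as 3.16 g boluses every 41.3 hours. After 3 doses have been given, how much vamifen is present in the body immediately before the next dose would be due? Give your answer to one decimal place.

The 3 doses were given 123.9, 82.6, 41.3 hours ago.
Total = 3.16·(1/2)^(123.9/27.3) + 3.16·(1/2)^(82.6/27.3) + 3.16·(1/2)^(41.3/27.3)
      = 0.13598 + 0.38804 + 1.1073 ≈ 1.6314 g.

1.6 g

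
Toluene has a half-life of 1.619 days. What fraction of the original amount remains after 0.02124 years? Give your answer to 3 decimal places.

0.036

0.02124 years = 7.7526 days.
n = 7.7526/1.619 ≈ 4.7885 half-lives.
Fraction remaining = (1/2)^4.7885 ≈ 0.036184.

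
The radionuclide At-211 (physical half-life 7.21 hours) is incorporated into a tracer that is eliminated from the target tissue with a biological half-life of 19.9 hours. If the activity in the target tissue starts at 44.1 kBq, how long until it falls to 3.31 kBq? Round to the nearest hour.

1/t_eff = 1/t_phys + 1/t_biol = 1/7.21 + 1/19.9 = 0.18895 per hour.
t_eff = 7.21 × 19.9 / (7.21 + 19.9) ≈ 5.2925 hours.
n = log₂(44.1/3.31) ≈ 3.7359; t = 3.7359 × 5.2925 ≈ 19.772 hours.

20 hours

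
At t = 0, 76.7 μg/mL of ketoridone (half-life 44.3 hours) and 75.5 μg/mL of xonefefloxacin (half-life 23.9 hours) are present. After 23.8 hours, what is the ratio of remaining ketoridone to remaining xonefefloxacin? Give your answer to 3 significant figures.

1.40

ketoridone: 76.7 × (1/2)^(23.8/44.3) = 76.7 × (1/2)^0.53725 ≈ 52.853 μg/mL.
xonefefloxacin: 75.5 × (1/2)^(23.8/23.9) = 75.5 × (1/2)^0.99582 ≈ 37.86 μg/mL.
Ratio ≈ 52.853 / 37.86 ≈ 1.396.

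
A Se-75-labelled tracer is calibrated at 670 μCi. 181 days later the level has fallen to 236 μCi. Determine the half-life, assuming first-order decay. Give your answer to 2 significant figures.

A/A₀ = 236/670 ≈ 0.35224.
n = log₂(2.839) ≈ 1.5054 half-lives elapsed in 181 days.
t½ = 181/1.5054 ≈ 120.24 days.

120 days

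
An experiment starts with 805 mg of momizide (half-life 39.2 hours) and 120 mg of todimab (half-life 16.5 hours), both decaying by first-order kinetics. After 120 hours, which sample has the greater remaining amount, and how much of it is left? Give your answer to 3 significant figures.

momizide, 96.4 mg

momizide: 805 × (1/2)^3.0612 ≈ 96.444 mg.
todimab: 120 × (1/2)^7.2727 ≈ 0.77602 mg.
Momizide has more remaining, at ≈ 96.444 mg.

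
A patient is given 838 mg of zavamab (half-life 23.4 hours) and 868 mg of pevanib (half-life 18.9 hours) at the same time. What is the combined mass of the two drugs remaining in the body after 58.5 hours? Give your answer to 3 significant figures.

zavamab: 838 × (1/2)^(58.5/23.4) = 838 × (1/2)^2.5 ≈ 148.14 mg.
pevanib: 868 × (1/2)^(58.5/18.9) = 868 × (1/2)^3.0952 ≈ 101.57 mg.
Total = 148.14 + 101.57 ≈ 249.71 mg.

250 mg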